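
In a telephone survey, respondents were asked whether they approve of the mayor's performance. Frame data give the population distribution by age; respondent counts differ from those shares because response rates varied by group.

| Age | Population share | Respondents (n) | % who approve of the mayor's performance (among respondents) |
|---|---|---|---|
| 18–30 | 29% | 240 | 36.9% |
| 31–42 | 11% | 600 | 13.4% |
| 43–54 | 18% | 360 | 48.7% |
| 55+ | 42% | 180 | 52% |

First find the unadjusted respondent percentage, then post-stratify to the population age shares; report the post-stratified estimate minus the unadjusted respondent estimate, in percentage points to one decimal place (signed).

Without adjustment, the pooled respondent share is:
  (240/1380)×36.9 + (600/1380)×13.4 + (360/1380)×48.7 + (180/1380)×52 = 31.7304%
Reweighting by population age shares:
  0.29×36.9 + 0.11×13.4 + 0.18×48.7 + 0.42×52 = 42.781%
Difference = 42.781 − 31.7304 = 11.0506 pp.

+11.1 percentage points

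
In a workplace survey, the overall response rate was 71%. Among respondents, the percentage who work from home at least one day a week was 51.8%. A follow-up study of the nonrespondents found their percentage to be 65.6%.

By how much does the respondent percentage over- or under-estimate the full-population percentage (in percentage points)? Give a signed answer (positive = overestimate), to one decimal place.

Nonresponse fraction = 1 − 0.71 = 0.29.
Bias = (nonresponse fraction) × (respondent percentage − nonrespondent percentage)
     = 0.29 × (51.8 − 65.6) = 0.29 × -13.8 = -4.002.

-4.0 percentage points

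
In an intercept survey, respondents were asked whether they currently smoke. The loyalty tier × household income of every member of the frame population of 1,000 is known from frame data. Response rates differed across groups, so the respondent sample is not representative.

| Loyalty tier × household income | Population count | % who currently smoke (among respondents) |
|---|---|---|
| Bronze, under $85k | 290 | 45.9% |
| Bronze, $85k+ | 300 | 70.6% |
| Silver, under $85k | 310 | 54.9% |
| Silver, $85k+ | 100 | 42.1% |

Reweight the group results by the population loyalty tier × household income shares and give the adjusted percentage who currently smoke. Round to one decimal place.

Weight each group's respondent value by its population share:
  Bronze, under $85k: (290/1,000) × 45.9 = 13.311
  Bronze, $85k+: (300/1,000) × 70.6 = 21.18
  Silver, under $85k: (310/1,000) × 54.9 = 17.019
  Silver, $85k+: (100/1,000) × 42.1 = 4.21
Post-stratified estimate = 55.72 → 55.7%.

55.7%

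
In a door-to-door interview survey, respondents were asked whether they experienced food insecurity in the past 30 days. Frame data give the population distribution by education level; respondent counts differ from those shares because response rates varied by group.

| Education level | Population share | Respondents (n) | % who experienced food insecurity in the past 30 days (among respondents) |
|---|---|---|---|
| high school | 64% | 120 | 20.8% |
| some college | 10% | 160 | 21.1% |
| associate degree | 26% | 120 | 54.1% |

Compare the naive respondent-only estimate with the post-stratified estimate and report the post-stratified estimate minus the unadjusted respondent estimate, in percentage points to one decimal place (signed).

Unadjusted (pooled respondent) estimate weights by respondent counts:
  (120/400)×20.8 + (160/400)×21.1 + (120/400)×54.1 = 30.91%
Reweighting by population education level shares:
  0.64×20.8 + 0.1×21.1 + 0.26×54.1 = 29.488%
Difference = 29.488 − 30.91 = -1.422 pp.

-1.4 percentage points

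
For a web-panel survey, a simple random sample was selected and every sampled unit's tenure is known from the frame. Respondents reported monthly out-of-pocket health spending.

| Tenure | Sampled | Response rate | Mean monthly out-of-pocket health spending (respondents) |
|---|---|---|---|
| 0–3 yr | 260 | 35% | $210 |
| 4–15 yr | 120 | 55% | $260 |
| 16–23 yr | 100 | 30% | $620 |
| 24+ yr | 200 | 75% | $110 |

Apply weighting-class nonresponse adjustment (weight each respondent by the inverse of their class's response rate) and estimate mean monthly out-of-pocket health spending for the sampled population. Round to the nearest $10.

Weighting each respondent by the inverse class response rate inflates each class back to its sampled size, so the class weight is n_sampled:
  0–3 yr: 260 × 210 = 54,600
  4–15 yr: 120 × 260 = 31,200
  16–23 yr: 100 × 620 = 62,000
  24+ yr: 200 × 110 = 22,000
Adjusted estimate = 169,800 / 680 = 249.706 → $250.

$250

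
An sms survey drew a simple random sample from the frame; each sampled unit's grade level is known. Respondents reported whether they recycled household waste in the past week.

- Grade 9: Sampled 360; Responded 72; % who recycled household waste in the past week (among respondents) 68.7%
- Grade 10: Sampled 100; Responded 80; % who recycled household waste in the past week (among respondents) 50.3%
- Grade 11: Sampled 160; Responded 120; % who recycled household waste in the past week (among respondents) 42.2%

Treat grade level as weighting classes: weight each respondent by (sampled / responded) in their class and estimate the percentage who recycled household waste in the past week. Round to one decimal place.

Class response rates: Grade 9 72/360 = 20%, Grade 10 80/100 = 80%, Grade 11 120/160 = 75%.
Each respondent's weight = sampled/responded in their class; summing within a class gives n_sampled, so:
  Grade 9: 360 × 68.7 = 24,732
  Grade 10: 100 × 50.3 = 5030
  Grade 11: 160 × 42.2 = 6752
Adjusted estimate = 36,514 / 620 = 58.8935 → 58.9%.

58.9%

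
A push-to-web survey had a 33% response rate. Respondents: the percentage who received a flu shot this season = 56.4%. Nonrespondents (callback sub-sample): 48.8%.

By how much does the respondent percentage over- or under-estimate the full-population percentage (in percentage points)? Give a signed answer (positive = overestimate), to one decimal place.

Nonresponse fraction = 1 − 0.33 = 0.67.
Bias = (nonresponse fraction) × (respondent percentage − nonrespondent percentage)
     = 0.67 × (56.4 − 48.8) = 0.67 × 7.6 = 5.092.

+5.1 percentage points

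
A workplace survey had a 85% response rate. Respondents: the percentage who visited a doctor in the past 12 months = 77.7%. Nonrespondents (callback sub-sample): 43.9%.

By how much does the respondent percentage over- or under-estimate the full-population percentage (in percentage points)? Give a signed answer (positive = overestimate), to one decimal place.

Nonresponse fraction = 1 − 0.85 = 0.15.
Bias = (nonresponse fraction) × (respondent percentage − nonrespondent percentage)
     = 0.15 × (77.7 − 43.9) = 0.15 × 33.8 = 5.07.

+5.1 percentage points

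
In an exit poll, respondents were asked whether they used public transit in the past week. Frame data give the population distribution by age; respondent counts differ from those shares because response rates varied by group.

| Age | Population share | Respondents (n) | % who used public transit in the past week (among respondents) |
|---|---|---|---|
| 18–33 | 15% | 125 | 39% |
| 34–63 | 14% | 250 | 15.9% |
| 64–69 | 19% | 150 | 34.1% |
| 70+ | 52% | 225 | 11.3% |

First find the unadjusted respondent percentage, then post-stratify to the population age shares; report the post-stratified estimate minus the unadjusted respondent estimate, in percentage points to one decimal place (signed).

-1.6 percentage points

Naive respondent-only estimate (weights = respondent counts):
  (125/750)×39 + (250/750)×15.9 + (150/750)×34.1 + (225/750)×11.3 = 22.01%
Post-stratified estimate weights by population shares:
  0.15×39 + 0.14×15.9 + 0.19×34.1 + 0.52×11.3 = 20.431%
Difference = 20.431 − 22.01 = -1.579 pp.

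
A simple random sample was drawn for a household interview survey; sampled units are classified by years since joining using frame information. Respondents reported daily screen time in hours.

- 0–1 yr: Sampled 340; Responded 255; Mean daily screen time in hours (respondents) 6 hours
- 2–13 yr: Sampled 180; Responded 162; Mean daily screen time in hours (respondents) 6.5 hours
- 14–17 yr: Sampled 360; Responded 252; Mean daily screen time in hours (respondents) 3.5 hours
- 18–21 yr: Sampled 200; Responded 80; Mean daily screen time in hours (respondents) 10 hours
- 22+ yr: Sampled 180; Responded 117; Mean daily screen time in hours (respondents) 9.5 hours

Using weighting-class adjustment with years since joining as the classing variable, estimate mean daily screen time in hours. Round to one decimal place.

Class response rates: 0–1 yr 255/340 = 75%, 2–13 yr 162/180 = 90%, 14–17 yr 252/360 = 70%, 18–21 yr 80/200 = 40%, 22+ yr 117/180 = 65%.
Weighting each respondent by the inverse class response rate inflates each class back to its sampled size, so the class weight is n_sampled:
  0–1 yr: 340 × 6 = 2040
  2–13 yr: 180 × 6.5 = 1170
  14–17 yr: 360 × 3.5 = 1260
  18–21 yr: 200 × 10 = 2000
  22+ yr: 180 × 9.5 = 1710
Adjusted estimate = 8180 / 1,260 = 6.49206 → 6.5.

6.5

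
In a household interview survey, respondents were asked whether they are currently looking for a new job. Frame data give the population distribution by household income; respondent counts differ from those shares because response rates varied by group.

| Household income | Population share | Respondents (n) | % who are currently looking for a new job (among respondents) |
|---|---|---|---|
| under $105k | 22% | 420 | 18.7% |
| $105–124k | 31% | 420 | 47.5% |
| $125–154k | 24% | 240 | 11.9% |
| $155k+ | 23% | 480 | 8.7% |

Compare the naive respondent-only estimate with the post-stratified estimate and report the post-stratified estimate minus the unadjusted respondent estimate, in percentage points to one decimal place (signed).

+1.4 percentage points

Without adjustment, the pooled respondent share is:
  (420/1560)×18.7 + (420/1560)×47.5 + (240/1560)×11.9 + (480/1560)×8.7 = 22.3308%
Reweighting by population household income shares:
  0.22×18.7 + 0.31×47.5 + 0.24×11.9 + 0.23×8.7 = 23.696%
Difference = 23.696 − 22.3308 = 1.3652 pp.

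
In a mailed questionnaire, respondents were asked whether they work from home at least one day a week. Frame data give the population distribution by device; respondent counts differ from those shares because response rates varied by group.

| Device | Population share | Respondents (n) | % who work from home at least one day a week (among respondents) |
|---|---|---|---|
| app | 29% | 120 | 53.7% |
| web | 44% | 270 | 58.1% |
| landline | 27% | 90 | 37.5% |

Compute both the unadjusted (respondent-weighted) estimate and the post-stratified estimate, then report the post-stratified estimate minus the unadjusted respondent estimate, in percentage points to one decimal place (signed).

-1.9 percentage points

Naive respondent-only estimate (weights = respondent counts):
  (120/480)×53.7 + (270/480)×58.1 + (90/480)×37.5 = 53.1375%
Post-stratified estimate weights by population shares:
  0.29×53.7 + 0.44×58.1 + 0.27×37.5 = 51.262%
Difference = 51.262 − 53.1375 = -1.8755 pp.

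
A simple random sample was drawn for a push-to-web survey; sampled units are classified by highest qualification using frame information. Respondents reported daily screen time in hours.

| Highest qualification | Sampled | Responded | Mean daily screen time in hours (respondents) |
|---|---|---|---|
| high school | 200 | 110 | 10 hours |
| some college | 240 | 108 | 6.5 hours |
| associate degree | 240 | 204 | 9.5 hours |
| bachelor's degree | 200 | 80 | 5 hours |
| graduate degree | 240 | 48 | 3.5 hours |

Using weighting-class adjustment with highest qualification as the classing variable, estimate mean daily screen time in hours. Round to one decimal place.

6.9

Response rates by class: high school 110/200 = 55%, some college 108/240 = 45%, associate degree 204/240 = 85%, bachelor's degree 80/200 = 40%, graduate degree 48/240 = 20%.
Weighting each respondent by the inverse class response rate inflates each class back to its sampled size, so the class weight is n_sampled:
  high school: 200 × 10 = 2000
  some college: 240 × 6.5 = 1560
  associate degree: 240 × 9.5 = 2280
  bachelor's degree: 200 × 5 = 1000
  graduate degree: 240 × 3.5 = 840
Adjusted estimate = 7680 / 1,120 = 6.85714 → 6.9.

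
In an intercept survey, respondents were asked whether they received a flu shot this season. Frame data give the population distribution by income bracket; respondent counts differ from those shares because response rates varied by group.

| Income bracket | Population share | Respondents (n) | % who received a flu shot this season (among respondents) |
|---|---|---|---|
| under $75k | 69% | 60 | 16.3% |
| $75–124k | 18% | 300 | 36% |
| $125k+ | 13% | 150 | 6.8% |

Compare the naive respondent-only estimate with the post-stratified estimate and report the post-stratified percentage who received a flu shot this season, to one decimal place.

Naive respondent-only estimate (weights = respondent counts):
  (60/510)×16.3 + (300/510)×36 + (150/510)×6.8 = 25.0941%
Post-stratifying to population shares instead:
  0.69×16.3 + 0.18×36 + 0.13×6.8 = 18.611%

18.6%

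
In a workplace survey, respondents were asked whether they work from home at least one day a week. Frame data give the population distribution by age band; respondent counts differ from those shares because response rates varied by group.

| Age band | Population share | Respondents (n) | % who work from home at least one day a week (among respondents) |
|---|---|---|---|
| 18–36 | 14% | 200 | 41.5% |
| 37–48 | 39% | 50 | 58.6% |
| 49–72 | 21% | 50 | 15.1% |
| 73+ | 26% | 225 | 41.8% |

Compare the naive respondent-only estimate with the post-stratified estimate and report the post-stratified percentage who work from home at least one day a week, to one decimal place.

42.7%

Unadjusted (pooled respondent) estimate weights by respondent counts:
  (200/525)×41.5 + (50/525)×58.6 + (50/525)×15.1 + (225/525)×41.8 = 40.7429%
Post-stratifying to population shares instead:
  0.14×41.5 + 0.39×58.6 + 0.21×15.1 + 0.26×41.8 = 42.703%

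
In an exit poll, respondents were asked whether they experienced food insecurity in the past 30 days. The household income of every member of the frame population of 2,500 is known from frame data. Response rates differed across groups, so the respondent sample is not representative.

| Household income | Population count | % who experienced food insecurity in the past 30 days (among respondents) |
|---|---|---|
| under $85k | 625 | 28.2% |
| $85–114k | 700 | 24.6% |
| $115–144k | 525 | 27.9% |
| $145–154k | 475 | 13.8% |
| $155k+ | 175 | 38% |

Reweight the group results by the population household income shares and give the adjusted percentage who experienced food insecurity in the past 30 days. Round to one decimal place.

Each cell contributes population-share × respondent value:
  under $85k: (625/2,500) × 28.2 = 7.05
  $85–114k: (700/2,500) × 24.6 = 6.888
  $115–144k: (525/2,500) × 27.9 = 5.859
  $145–154k: (475/2,500) × 13.8 = 2.622
  $155k+: (175/2,500) × 38 = 2.66
Post-stratified estimate = 25.079 → 25.1%.

25.1%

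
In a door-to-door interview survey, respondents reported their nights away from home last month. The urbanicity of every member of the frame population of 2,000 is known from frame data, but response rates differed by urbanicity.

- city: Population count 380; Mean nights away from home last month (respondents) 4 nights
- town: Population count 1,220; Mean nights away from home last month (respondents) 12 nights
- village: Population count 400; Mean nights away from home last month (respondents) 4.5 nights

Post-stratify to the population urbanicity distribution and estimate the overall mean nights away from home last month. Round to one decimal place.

Each cell contributes population-share × respondent value:
  city: (380/2,000) × 4 = 0.76
  town: (1,220/2,000) × 12 = 7.32
  village: (400/2,000) × 4.5 = 0.9
Post-stratified estimate = 8.98 → 9.0.

9.0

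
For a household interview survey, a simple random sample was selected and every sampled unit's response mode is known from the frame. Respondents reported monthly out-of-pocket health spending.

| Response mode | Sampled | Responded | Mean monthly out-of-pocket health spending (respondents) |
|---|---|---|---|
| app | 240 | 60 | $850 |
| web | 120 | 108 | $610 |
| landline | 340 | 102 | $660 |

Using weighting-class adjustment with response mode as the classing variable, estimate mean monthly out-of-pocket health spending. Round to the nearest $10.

$720

Class response rates: app 60/240 = 25%, web 108/120 = 90%, landline 102/340 = 30%.
With weight = n_sampled/n_responded per class, the weighted class total is n_sampled:
  app: 240 × 850 = 204,000
  web: 120 × 610 = 73,200
  landline: 340 × 660 = 224,400
Adjusted estimate = 501,600 / 700 = 716.571 → $720.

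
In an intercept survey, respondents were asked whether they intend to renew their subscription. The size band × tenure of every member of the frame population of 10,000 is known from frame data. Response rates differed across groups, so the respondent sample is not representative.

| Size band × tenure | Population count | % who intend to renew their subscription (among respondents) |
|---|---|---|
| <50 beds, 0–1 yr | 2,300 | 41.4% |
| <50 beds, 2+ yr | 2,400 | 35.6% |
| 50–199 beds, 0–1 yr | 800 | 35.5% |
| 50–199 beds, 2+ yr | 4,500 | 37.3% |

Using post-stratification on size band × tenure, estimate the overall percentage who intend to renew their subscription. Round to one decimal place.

37.7%

Post-stratification weights by population share, not respondent share:
  <50 beds, 0–1 yr: (2,300/10,000) × 41.4 = 9.522
  <50 beds, 2+ yr: (2,400/10,000) × 35.6 = 8.544
  50–199 beds, 0–1 yr: (800/10,000) × 35.5 = 2.84
  50–199 beds, 2+ yr: (4,500/10,000) × 37.3 = 16.785
Post-stratified estimate = 37.691 → 37.7%.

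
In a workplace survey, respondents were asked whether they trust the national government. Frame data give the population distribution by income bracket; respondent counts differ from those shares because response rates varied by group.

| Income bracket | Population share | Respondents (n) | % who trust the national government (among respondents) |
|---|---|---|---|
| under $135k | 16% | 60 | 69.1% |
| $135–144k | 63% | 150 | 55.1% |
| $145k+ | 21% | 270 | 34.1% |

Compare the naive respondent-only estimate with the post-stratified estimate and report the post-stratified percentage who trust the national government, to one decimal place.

Without adjustment, the pooled respondent share is:
  (60/480)×69.1 + (150/480)×55.1 + (270/480)×34.1 = 45.0375%
Reweighting by population income bracket shares:
  0.16×69.1 + 0.63×55.1 + 0.21×34.1 = 52.93%

52.9%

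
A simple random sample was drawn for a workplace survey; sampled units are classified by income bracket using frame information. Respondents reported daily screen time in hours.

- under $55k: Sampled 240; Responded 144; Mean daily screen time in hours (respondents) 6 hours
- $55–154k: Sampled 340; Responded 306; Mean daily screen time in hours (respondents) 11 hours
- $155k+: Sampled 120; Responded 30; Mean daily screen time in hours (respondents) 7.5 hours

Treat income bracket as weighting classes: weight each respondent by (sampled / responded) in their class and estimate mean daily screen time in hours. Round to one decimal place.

8.7

Class response rates: under $55k 144/240 = 60%, $55–154k 306/340 = 90%, $155k+ 30/120 = 25%.
Each respondent's weight = sampled/responded in their class; summing within a class gives n_sampled, so:
  under $55k: 240 × 6 = 1440
  $55–154k: 340 × 11 = 3740
  $155k+: 120 × 7.5 = 900
Adjusted estimate = 6080 / 700 = 8.68571 → 8.7.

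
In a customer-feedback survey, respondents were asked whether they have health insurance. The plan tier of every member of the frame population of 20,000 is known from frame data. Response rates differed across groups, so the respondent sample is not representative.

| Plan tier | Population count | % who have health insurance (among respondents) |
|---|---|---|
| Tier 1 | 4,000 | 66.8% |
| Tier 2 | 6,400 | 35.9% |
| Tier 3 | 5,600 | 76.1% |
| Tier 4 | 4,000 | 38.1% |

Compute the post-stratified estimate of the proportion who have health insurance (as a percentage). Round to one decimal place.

Each cell contributes population-share × respondent value:
  Tier 1: (4,000/20,000) × 66.8 = 13.36
  Tier 2: (6,400/20,000) × 35.9 = 11.488
  Tier 3: (5,600/20,000) × 76.1 = 21.308
  Tier 4: (4,000/20,000) × 38.1 = 7.62
Post-stratified estimate = 53.776 → 53.8%.

53.8%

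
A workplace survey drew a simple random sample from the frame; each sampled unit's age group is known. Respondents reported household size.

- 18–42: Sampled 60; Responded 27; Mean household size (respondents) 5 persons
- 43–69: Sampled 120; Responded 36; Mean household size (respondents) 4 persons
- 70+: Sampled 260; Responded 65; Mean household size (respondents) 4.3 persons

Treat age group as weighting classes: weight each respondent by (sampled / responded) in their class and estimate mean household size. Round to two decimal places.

Class response rates: 18–42 27/60 = 45%, 43–69 36/120 = 30%, 70+ 65/260 = 25%.
Weighting each respondent by the inverse class response rate inflates each class back to its sampled size, so the class weight is n_sampled:
  18–42: 60 × 5 = 300
  43–69: 120 × 4 = 480
  70+: 260 × 4.3 = 1118
Adjusted estimate = 1898 / 440 = 4.31364 → 4.31.

4.31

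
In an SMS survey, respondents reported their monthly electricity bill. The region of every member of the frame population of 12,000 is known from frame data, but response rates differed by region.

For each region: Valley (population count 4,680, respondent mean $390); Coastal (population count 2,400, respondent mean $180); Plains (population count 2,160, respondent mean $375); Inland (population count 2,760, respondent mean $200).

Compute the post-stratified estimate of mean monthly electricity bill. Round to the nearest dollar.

$302

Post-stratification weights by population share, not respondent share:
  Valley: (4,680/12,000) × 390 = 152.1
  Coastal: (2,400/12,000) × 180 = 36
  Plains: (2,160/12,000) × 375 = 67.5
  Inland: (2,760/12,000) × 200 = 46
Post-stratified estimate = 301.6 → $302.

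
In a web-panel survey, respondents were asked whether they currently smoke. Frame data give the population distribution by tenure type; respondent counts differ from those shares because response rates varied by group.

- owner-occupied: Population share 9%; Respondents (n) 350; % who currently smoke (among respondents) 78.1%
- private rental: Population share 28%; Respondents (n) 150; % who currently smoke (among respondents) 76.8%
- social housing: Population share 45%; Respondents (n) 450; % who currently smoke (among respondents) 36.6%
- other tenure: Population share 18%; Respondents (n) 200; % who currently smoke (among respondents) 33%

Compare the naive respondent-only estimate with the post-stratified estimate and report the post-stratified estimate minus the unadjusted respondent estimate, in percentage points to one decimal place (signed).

Naive respondent-only estimate (weights = respondent counts):
  (350/1150)×78.1 + (150/1150)×76.8 + (450/1150)×36.6 + (200/1150)×33 = 53.8478%
Post-stratified estimate weights by population shares:
  0.09×78.1 + 0.28×76.8 + 0.45×36.6 + 0.18×33 = 50.943%
Difference = 50.943 − 53.8478 = -2.9048 pp.

-2.9 percentage points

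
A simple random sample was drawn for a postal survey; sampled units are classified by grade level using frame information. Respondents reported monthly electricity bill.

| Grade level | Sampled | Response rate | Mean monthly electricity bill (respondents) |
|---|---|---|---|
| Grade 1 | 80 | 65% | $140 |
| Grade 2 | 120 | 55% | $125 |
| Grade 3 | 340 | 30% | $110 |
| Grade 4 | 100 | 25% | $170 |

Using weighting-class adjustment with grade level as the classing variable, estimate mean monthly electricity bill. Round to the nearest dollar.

Inverse-response-rate weighting restores each class to its sampled count, so class totals weight by n_sampled:
  Grade 1: 80 × 140 = 11,200
  Grade 2: 120 × 125 = 15,000
  Grade 3: 340 × 110 = 37,400
  Grade 4: 100 × 170 = 17,000
Adjusted estimate = 80,600 / 640 = 125.938 → $126.

$126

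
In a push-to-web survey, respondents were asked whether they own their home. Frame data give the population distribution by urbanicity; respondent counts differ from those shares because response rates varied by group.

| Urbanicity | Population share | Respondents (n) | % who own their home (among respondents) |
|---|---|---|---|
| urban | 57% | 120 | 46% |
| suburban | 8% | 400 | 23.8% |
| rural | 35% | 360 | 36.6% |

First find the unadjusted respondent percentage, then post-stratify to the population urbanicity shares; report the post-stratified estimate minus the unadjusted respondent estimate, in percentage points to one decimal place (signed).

Unadjusted (pooled respondent) estimate weights by respondent counts:
  (120/880)×46 + (400/880)×23.8 + (360/880)×36.6 = 32.0636%
Reweighting by population urbanicity shares:
  0.57×46 + 0.08×23.8 + 0.35×36.6 = 40.934%
Difference = 40.934 − 32.0636 = 8.8704 pp.

+8.9 percentage points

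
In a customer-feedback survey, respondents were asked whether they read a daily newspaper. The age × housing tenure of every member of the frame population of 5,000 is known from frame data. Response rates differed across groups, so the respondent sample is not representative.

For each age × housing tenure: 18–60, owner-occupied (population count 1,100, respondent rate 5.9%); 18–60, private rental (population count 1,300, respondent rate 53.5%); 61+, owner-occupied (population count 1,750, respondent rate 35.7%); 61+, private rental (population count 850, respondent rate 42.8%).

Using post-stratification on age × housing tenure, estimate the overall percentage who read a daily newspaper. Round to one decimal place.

35.0%

Reweight to the known age × housing tenure distribution:
  18–60, owner-occupied: (1,100/5,000) × 5.9 = 1.298
  18–60, private rental: (1,300/5,000) × 53.5 = 13.91
  61+, owner-occupied: (1,750/5,000) × 35.7 = 12.495
  61+, private rental: (850/5,000) × 42.8 = 7.276
Post-stratified estimate = 34.979 → 35.0%.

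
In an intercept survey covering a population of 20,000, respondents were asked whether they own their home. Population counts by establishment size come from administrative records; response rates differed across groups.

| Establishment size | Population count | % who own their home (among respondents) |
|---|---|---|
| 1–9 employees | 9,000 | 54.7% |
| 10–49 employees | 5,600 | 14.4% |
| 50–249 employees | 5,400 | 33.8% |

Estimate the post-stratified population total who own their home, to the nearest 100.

7,600

Each cell contributes its population count × the respondent rate:
  1–9 employees: 9,000 × 54.7% = 4923
  10–49 employees: 5,600 × 14.4% = 806.4
  50–249 employees: 5,400 × 33.8% = 1825.2
Estimated total = 7554.6 → 7,600.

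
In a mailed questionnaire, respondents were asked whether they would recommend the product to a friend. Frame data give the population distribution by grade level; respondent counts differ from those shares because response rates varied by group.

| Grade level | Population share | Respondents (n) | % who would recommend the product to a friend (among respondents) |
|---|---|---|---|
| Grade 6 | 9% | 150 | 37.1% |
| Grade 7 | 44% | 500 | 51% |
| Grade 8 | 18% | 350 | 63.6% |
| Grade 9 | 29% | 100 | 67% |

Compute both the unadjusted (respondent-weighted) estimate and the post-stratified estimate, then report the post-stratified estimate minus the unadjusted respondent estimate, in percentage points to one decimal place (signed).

Unadjusted (pooled respondent) estimate weights by respondent counts:
  (150/1100)×37.1 + (500/1100)×51 + (350/1100)×63.6 + (100/1100)×67 = 54.5682%
Post-stratified estimate weights by population shares:
  0.09×37.1 + 0.44×51 + 0.18×63.6 + 0.29×67 = 56.657%
Difference = 56.657 − 54.5682 = 2.0888 pp.

+2.1 percentage points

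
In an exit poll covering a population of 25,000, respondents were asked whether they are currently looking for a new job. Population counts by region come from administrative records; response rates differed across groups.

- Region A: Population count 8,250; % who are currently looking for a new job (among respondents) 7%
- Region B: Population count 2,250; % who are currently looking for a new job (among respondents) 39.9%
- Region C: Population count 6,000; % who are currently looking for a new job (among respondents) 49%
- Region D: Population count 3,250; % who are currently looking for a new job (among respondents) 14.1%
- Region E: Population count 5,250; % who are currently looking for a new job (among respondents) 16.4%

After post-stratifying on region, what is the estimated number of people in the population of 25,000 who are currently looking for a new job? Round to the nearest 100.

Estimated count per cell = population count × respondent percentage:
  Region A: 8,250 × 7% = 577.5
  Region B: 2,250 × 39.9% = 897.75
  Region C: 6,000 × 49% = 2940
  Region D: 3,250 × 14.1% = 458.25
  Region E: 5,250 × 16.4% = 861
Estimated total = 5734.5 → 5,700.

5,700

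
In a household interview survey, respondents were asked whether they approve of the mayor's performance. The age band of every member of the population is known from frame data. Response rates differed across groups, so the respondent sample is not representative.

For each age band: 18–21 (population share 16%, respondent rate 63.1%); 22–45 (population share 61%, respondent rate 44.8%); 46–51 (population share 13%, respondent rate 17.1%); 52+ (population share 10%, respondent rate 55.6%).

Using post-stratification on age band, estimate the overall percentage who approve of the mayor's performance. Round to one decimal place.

45.2%

Weight each group's respondent value by its population share:
  18–21: 0.16 × 63.1 = 10.096
  22–45: 0.61 × 44.8 = 27.328
  46–51: 0.13 × 17.1 = 2.223
  52+: 0.1 × 55.6 = 5.56
Post-stratified estimate = 45.207 → 45.2%.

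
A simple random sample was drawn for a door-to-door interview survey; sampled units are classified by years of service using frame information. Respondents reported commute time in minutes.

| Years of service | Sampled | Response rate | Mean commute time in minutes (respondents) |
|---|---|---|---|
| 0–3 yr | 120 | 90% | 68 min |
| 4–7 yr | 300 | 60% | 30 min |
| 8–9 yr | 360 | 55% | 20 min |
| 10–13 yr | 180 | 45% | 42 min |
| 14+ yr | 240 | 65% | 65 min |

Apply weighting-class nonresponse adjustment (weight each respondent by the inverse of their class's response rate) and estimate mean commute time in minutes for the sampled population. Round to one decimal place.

39.6

Each respondent's weight = sampled/responded in their class; summing within a class gives n_sampled, so:
  0–3 yr: 120 × 68 = 8160
  4–7 yr: 300 × 30 = 9000
  8–9 yr: 360 × 20 = 7200
  10–13 yr: 180 × 42 = 7560
  14+ yr: 240 × 65 = 15,600
Adjusted estimate = 47,520 / 1,200 = 39.6 → 39.6.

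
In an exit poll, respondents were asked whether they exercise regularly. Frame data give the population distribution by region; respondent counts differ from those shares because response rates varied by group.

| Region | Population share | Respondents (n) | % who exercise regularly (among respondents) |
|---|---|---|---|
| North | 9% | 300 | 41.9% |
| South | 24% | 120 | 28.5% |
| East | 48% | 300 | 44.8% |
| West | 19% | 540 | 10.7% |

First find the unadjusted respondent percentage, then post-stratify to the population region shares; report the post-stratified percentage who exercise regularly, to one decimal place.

34.1%

Naive respondent-only estimate (weights = respondent counts):
  (300/1260)×41.9 + (120/1260)×28.5 + (300/1260)×44.8 + (540/1260)×10.7 = 27.9429%
Post-stratifying to population shares instead:
  0.09×41.9 + 0.24×28.5 + 0.48×44.8 + 0.19×10.7 = 34.148%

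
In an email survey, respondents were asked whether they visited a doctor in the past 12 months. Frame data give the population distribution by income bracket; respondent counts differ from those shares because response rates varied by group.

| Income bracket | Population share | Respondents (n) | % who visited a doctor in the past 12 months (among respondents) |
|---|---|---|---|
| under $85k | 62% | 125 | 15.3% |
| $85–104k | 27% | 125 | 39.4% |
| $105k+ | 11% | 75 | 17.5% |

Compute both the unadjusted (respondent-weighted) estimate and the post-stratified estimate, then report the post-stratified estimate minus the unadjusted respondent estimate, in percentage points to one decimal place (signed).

-3.0 percentage points

Unadjusted (pooled respondent) estimate weights by respondent counts:
  (125/325)×15.3 + (125/325)×39.4 + (75/325)×17.5 = 25.0769%
Post-stratified estimate weights by population shares:
  0.62×15.3 + 0.27×39.4 + 0.11×17.5 = 22.049%
Difference = 22.049 − 25.0769 = -3.0279 pp.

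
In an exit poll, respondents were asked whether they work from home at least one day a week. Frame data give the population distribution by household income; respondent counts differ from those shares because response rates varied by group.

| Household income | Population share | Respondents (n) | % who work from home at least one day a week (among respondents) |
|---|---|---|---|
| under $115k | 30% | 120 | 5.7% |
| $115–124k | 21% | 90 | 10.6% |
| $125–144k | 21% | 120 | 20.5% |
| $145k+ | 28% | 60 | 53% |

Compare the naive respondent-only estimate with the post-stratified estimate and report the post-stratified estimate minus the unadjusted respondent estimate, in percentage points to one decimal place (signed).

+4.4 percentage points

Naive respondent-only estimate (weights = respondent counts):
  (120/390)×5.7 + (90/390)×10.6 + (120/390)×20.5 + (60/390)×53 = 18.6615%
Post-stratified estimate weights by population shares:
  0.3×5.7 + 0.21×10.6 + 0.21×20.5 + 0.28×53 = 23.081%
Difference = 23.081 − 18.6615 = 4.4195 pp.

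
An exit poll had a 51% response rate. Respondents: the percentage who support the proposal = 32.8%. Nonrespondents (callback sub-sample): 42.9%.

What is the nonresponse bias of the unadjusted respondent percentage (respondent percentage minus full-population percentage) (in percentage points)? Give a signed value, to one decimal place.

Nonresponse fraction = 1 − 0.51 = 0.49.
Bias = (nonresponse fraction) × (respondent percentage − nonrespondent percentage)
     = 0.49 × (32.8 − 42.9) = 0.49 × -10.1 = -4.949.

-4.9 percentage points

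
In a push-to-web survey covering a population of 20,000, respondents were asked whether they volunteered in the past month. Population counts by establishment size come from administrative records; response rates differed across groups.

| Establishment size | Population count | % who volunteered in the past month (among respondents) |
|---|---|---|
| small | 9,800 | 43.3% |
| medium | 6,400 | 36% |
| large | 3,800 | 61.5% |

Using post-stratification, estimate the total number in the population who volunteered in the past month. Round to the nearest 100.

Each cell contributes its population count × the respondent rate:
  small: 9,800 × 43.3% = 4243.4
  medium: 6,400 × 36% = 2304
  large: 3,800 × 61.5% = 2337
Estimated total = 8884.4 → 8,900.

8,900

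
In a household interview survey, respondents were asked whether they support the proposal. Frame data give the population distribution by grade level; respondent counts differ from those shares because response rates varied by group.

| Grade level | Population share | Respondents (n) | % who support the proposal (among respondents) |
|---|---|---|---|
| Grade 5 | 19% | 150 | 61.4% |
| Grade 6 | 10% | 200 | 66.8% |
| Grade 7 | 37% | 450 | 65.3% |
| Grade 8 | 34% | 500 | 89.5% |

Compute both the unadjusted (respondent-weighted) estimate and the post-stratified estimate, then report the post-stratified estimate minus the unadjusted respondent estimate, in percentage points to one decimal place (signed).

-1.5 percentage points

Naive respondent-only estimate (weights = respondent counts):
  (150/1300)×61.4 + (200/1300)×66.8 + (450/1300)×65.3 + (500/1300)×89.5 = 74.3885%
Post-stratified estimate weights by population shares:
  0.19×61.4 + 0.1×66.8 + 0.37×65.3 + 0.34×89.5 = 72.937%
Difference = 72.937 − 74.3885 = -1.4515 pp.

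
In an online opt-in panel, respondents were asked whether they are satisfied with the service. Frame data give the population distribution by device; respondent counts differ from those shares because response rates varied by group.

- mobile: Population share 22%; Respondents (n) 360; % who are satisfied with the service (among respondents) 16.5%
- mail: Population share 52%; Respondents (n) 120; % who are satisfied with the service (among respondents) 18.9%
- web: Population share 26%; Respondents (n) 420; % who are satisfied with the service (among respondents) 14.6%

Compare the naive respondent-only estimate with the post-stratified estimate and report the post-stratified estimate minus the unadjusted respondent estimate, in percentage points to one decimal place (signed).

Unadjusted (pooled respondent) estimate weights by respondent counts:
  (360/900)×16.5 + (120/900)×18.9 + (420/900)×14.6 = 15.9333%
Post-stratifying to population shares instead:
  0.22×16.5 + 0.52×18.9 + 0.26×14.6 = 17.254%
Difference = 17.254 − 15.9333 = 1.3207 pp.

+1.3 percentage points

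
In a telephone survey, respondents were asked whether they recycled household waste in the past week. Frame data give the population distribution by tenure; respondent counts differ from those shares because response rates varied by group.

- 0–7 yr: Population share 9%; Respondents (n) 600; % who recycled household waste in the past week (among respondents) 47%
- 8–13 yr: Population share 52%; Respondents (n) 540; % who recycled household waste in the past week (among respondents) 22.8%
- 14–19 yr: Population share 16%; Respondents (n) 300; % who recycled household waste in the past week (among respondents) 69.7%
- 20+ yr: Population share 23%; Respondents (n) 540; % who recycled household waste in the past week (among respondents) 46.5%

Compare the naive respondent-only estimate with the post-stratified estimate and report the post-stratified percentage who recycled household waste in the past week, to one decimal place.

Without adjustment, the pooled respondent share is:
  (600/1980)×47 + (540/1980)×22.8 + (300/1980)×69.7 + (540/1980)×46.5 = 43.703%
Reweighting by population tenure shares:
  0.09×47 + 0.52×22.8 + 0.16×69.7 + 0.23×46.5 = 37.933%

37.9%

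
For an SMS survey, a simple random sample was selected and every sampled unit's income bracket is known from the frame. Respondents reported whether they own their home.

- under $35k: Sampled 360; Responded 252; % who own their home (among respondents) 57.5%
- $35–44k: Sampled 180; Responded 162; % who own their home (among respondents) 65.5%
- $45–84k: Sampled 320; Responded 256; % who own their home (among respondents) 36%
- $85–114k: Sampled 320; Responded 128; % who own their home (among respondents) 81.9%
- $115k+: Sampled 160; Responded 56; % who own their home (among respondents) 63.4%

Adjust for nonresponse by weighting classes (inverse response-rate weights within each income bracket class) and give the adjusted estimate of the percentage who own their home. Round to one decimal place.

60.0%

Class response rates: under $35k 252/360 = 70%, $35–44k 162/180 = 90%, $45–84k 256/320 = 80%, $85–114k 128/320 = 40%, $115k+ 56/160 = 35%.
With weight = n_sampled/n_responded per class, the weighted class total is n_sampled:
  under $35k: 360 × 57.5 = 20,700
  $35–44k: 180 × 65.5 = 11,790
  $45–84k: 320 × 36 = 11,520
  $85–114k: 320 × 81.9 = 26,208
  $115k+: 160 × 63.4 = 10,144
Adjusted estimate = 80,362 / 1,340 = 59.9716 → 60.0%.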